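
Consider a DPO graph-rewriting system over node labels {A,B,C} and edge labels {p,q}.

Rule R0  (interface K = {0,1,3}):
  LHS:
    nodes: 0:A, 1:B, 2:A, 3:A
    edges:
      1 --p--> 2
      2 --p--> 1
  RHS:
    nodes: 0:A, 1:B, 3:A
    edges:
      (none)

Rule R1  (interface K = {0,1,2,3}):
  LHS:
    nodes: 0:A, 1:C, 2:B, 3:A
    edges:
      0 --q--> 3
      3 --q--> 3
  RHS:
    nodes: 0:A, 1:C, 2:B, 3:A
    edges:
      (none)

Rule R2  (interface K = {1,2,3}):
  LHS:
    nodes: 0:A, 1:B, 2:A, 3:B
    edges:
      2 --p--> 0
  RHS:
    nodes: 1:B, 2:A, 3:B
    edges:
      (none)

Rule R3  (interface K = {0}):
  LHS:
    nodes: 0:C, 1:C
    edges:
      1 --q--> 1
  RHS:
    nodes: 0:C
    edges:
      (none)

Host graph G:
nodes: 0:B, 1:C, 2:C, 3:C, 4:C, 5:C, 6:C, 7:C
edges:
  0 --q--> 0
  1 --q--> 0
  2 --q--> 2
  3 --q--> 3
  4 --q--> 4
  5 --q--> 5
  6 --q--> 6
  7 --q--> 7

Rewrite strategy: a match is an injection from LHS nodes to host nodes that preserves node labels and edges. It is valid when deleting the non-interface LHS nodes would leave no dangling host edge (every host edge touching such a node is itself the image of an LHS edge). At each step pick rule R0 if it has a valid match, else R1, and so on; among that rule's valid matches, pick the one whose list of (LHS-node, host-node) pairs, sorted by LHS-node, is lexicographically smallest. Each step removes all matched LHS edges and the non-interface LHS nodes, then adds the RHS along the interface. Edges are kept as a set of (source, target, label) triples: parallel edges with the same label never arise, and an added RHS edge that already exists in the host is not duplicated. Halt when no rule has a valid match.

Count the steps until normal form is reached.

start.  V:8 E:8  edges: 0-q->0 1-q->0 2-q->2 3-q->3 4-q->4 5-q->5 6-q->6 7-q->7
1. fire R3 via {0↦1, 1↦2}  →  V:7 E:7  edges: 0-q->0 1-q->0 3-q->3 4-q->4 5-q->5 6-q->6 7-q->7
2. fire R3 via {0↦1, 1↦3}  →  V:6 E:6  edges: 0-q->0 1-q->0 4-q->4 5-q->5 6-q->6 7-q->7
3. fire R3 via {0↦1, 1↦4}  →  V:5 E:5  edges: 0-q->0 1-q->0 5-q->5 6-q->6 7-q->7
4. fire R3 via {0↦1, 1↦5}  →  V:4 E:4  edges: 0-q->0 1-q->0 6-q->6 7-q->7
5. fire R3 via {0↦1, 1↦6}  →  V:3 E:3  edges: 0-q->0 1-q->0 7-q->7
6. fire R3 via {0↦1, 1↦7}  →  V:2 E:2  edges: 0-q->0 1-q->0
final graph: no rule applies after step 6

Answer: 6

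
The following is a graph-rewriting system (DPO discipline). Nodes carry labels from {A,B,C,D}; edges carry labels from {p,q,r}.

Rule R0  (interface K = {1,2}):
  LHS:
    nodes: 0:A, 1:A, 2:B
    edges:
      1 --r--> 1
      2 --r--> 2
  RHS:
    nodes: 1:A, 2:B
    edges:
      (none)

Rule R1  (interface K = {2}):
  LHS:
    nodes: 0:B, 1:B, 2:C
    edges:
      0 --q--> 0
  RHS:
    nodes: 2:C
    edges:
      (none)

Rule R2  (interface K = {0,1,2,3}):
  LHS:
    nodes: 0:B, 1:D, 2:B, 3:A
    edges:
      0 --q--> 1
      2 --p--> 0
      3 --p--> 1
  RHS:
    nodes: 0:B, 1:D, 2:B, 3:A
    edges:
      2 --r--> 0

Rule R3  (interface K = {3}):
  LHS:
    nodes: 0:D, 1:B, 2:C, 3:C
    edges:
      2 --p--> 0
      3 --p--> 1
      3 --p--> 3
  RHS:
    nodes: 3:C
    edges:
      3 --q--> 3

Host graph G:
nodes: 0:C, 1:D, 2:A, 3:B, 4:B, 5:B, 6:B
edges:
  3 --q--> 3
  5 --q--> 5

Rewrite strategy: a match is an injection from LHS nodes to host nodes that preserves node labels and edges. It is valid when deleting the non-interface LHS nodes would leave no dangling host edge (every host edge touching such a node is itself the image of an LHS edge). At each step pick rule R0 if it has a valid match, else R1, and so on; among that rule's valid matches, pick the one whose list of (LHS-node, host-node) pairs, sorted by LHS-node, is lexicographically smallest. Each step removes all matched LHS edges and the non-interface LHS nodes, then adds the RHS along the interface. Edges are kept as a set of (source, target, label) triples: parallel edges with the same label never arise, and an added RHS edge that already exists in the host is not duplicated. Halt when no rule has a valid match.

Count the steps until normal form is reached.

start.  V:7 E:2  edges: 3-q->3 5-q->5
1. fire R1 via {0↦3, 1↦4, 2↦0}  →  V:5 E:1  edges: 5-q->5
2. fire R1 via {0↦5, 1↦6, 2↦0}  →  V:3 E:0  edges: ∅
final graph: no rule applies after step 2

Answer: 2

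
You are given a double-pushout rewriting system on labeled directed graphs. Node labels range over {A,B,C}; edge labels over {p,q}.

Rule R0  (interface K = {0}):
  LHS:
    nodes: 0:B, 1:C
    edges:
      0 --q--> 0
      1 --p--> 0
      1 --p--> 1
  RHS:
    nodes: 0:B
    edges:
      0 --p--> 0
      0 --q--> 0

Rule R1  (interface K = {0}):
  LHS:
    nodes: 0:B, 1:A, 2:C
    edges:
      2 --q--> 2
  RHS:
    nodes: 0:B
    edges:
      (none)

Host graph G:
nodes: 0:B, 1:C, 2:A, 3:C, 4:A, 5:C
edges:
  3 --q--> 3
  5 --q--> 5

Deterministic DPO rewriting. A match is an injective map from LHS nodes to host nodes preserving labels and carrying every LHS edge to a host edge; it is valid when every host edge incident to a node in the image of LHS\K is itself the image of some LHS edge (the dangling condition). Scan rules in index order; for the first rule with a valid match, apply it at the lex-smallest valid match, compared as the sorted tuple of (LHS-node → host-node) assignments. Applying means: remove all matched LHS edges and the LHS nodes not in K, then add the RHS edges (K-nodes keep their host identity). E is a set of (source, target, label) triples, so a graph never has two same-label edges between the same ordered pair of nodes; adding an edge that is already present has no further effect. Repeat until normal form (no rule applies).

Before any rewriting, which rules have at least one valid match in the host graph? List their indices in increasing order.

Answer: [R1]

Rewrite trace:
R0: no valid match — LHS pattern not found
R1: 4 valid matches — {0↦0, 1↦2, 2↦3}, {0↦0, 1↦2, 2↦5}, {0↦0, 1↦4, 2↦3} (+1 more)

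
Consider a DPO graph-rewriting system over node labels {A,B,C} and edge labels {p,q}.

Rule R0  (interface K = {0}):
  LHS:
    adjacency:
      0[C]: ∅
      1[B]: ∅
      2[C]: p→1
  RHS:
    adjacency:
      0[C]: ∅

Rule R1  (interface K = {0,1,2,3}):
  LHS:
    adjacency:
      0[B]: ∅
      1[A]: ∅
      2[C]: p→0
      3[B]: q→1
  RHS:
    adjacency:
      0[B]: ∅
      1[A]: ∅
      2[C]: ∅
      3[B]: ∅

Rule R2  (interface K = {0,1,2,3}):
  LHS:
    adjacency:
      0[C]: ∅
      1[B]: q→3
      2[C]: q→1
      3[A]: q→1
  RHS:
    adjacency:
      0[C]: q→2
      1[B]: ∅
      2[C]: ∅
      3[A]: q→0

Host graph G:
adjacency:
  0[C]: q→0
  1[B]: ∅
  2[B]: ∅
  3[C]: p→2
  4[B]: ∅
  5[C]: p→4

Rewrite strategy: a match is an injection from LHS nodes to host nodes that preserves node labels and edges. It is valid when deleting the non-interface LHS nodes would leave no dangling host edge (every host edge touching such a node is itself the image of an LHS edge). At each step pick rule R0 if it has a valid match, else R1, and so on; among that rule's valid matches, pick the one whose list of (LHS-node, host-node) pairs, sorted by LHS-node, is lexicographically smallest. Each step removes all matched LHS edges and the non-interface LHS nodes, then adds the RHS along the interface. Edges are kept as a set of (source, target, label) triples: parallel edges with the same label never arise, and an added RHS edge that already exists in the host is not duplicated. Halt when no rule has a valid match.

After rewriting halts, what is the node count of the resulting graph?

start.  V:6 E:3  edges: 0-q->0 3-p->2 5-p->4
1. fire R0 via {0↦0, 1↦2, 2↦3}  →  V:4 E:2  edges: 0-q->0 5-p->4
2. fire R0 via {0↦0, 1↦4, 2↦5}  →  V:2 E:1  edges: 0-q->0
halt: no rule applies after step 2
NF nodes: {0:C, 1:B}

Answer: 2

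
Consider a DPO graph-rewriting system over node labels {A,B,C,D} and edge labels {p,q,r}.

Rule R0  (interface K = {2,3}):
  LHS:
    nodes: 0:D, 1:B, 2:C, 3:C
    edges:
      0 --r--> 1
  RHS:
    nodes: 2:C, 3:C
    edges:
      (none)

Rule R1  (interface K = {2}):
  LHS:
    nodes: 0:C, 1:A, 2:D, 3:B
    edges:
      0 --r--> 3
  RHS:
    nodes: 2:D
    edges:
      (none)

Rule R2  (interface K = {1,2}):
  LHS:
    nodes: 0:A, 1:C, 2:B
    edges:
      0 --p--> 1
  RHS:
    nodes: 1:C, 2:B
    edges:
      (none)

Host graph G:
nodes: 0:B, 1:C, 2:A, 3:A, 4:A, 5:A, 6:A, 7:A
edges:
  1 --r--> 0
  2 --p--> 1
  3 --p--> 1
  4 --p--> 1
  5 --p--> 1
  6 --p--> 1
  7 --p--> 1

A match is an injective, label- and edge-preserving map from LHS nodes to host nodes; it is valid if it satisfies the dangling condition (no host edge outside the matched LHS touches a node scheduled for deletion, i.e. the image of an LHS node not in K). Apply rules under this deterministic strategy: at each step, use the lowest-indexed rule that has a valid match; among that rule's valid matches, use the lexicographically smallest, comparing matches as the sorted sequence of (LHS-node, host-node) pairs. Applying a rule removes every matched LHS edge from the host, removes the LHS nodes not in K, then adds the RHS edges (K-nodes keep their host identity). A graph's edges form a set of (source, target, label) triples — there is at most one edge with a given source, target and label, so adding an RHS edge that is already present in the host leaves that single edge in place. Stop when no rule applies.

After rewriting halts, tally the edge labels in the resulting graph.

Answer: r:1

Rewrite trace:
initial: |V|=8 |E|=7  E = 1-r->0 2-p->1 3-p->1 4-p->1 5-p->1 6-p->1 7-p->1
step 1: apply R2 at {0↦2, 1↦1, 2↦0}  → |V|=7 |E|=6  E = 1-r->0 3-p->1 4-p->1 5-p->1 6-p->1 7-p->1
step 2: apply R2 at {0↦3, 1↦1, 2↦0}  → |V|=6 |E|=5  E = 1-r->0 4-p->1 5-p->1 6-p->1 7-p->1
step 3: apply R2 at {0↦4, 1↦1, 2↦0}  → |V|=5 |E|=4  E = 1-r->0 5-p->1 6-p->1 7-p->1
step 4: apply R2 at {0↦5, 1↦1, 2↦0}  → |V|=4 |E|=3  E = 1-r->0 6-p->1 7-p->1
step 5: apply R2 at {0↦6, 1↦1, 2↦0}  → |V|=3 |E|=2  E = 1-r->0 7-p->1
step 6: apply R2 at {0↦7, 1↦1, 2↦0}  → |V|=2 |E|=1  E = 1-r->0
final graph: no rule applies after step 6
NF edges: [(1, 0, 'r')]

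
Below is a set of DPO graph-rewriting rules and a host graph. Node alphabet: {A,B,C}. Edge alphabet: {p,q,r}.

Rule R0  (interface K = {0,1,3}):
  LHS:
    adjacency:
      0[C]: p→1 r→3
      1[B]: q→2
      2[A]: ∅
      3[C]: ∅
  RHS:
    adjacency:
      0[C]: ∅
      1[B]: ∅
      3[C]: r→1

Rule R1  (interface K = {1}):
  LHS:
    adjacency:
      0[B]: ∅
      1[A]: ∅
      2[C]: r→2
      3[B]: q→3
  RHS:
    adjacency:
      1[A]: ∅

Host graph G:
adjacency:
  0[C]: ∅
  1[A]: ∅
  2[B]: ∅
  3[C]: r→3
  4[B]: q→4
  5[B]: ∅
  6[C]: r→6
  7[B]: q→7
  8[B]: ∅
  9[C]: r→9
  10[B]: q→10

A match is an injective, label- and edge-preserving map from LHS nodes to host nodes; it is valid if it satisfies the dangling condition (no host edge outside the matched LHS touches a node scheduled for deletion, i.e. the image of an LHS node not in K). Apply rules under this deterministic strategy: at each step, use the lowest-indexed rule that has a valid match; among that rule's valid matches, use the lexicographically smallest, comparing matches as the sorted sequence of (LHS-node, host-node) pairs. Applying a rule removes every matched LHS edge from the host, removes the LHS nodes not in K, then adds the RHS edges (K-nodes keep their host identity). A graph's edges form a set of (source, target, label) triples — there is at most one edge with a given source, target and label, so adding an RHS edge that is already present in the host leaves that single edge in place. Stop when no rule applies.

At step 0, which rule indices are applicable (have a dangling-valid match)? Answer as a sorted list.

Answer: [R1]

Steps:
R0: no valid match — LHS pattern not found
R1: 27 valid matches — {0↦2, 1↦1, 2↦3, 3↦4}, {0↦2, 1↦1, 2↦3, 3↦7}, {0↦2, 1↦1, 2↦3, 3↦10} (+24 more)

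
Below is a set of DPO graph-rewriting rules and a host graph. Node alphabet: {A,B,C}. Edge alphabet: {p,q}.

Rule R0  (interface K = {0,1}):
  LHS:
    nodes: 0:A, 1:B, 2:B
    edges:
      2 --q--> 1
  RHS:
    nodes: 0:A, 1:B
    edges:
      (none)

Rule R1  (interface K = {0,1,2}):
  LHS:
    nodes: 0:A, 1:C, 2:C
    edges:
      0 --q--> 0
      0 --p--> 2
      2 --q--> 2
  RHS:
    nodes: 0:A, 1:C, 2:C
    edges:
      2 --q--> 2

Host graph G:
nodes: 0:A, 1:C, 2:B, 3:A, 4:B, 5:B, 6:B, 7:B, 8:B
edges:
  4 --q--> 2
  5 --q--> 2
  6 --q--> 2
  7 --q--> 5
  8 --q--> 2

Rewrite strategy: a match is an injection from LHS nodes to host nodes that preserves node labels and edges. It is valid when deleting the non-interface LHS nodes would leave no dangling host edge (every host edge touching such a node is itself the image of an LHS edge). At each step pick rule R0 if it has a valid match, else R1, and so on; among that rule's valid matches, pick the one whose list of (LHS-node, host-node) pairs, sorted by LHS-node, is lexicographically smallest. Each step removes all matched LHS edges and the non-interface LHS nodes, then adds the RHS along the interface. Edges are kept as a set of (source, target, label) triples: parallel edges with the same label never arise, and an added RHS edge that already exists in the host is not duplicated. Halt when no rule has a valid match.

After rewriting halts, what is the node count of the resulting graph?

[0] host  ⇒  9 nodes, 5 edges  {4-q->2 5-q->2 6-q->2 7-q->5 8-q->2}
[1] R0 @ {0↦0, 1↦2, 2↦4}  ⇒  8 nodes, 4 edges  {5-q->2 6-q->2 7-q->5 8-q->2}
[2] R0 @ {0↦0, 1↦2, 2↦6}  ⇒  7 nodes, 3 edges  {5-q->2 7-q->5 8-q->2}
[3] R0 @ {0↦0, 1↦2, 2↦8}  ⇒  6 nodes, 2 edges  {5-q->2 7-q->5}
[4] R0 @ {0↦0, 1↦5, 2↦7}  ⇒  5 nodes, 1 edges  {5-q->2}
[5] R0 @ {0↦0, 1↦2, 2↦5}  ⇒  4 nodes, 0 edges  {∅}
final graph: no rule applies after step 5
NF nodes: {0:A, 1:C, 2:B, 3:A}

Answer: 4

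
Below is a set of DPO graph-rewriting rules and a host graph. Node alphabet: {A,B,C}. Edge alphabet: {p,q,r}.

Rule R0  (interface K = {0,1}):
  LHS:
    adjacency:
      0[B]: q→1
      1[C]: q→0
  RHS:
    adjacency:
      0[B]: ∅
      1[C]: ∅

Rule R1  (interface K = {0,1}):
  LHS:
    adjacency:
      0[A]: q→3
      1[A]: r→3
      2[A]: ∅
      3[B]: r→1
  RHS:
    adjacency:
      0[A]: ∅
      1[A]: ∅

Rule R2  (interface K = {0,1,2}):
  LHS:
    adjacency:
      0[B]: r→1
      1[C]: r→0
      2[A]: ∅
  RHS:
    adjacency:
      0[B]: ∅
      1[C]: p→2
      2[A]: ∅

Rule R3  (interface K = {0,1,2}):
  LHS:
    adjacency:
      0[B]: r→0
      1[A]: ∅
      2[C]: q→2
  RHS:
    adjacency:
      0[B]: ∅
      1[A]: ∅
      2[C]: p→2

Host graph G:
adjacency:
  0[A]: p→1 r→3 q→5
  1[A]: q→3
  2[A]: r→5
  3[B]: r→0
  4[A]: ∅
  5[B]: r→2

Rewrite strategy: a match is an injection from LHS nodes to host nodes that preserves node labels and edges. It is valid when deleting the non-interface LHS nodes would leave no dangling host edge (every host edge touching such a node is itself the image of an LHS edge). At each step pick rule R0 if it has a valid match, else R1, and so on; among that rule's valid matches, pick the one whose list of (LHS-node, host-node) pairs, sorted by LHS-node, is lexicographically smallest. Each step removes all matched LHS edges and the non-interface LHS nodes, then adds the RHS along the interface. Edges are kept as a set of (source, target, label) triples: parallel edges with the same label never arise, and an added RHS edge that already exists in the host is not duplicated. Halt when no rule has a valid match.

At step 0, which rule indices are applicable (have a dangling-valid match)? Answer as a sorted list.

R0: no valid match — LHS pattern not found
R1: 2 valid matches — {0↦0, 1↦2, 2↦4, 3↦5}, {0↦1, 1↦0, 2↦4, 3↦3}
R2: no valid match — LHS pattern not found
R3: no valid match — LHS pattern not found

Answer: [R1]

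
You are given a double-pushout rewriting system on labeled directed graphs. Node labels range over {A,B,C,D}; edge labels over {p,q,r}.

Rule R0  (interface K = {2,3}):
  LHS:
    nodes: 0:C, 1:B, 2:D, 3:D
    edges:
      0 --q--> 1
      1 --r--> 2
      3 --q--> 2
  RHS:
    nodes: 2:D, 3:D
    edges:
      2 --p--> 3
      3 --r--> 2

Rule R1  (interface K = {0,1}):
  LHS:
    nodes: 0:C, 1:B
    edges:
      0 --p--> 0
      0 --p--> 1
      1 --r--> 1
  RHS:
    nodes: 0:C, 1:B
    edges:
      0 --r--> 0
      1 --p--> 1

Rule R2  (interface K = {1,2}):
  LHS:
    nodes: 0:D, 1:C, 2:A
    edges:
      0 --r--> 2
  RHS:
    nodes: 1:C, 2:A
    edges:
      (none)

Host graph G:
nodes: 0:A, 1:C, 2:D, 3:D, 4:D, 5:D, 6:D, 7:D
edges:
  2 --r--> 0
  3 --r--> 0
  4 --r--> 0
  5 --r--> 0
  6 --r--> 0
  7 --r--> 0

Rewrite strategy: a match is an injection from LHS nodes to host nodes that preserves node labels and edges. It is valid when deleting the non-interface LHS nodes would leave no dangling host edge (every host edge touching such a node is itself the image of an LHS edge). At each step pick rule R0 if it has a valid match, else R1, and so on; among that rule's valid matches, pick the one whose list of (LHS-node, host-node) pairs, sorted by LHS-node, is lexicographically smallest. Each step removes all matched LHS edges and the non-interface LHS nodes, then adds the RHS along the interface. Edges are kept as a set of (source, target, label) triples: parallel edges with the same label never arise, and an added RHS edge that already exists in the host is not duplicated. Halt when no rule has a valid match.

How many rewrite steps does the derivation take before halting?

Answer: 6

Rewrite trace:
[0] host  ⇒  8 nodes, 6 edges  {2-r->0 3-r->0 4-r->0 5-r->0 6-r->0 7-r->0}
[1] R2 @ {0↦2, 1↦1, 2↦0}  ⇒  7 nodes, 5 edges  {3-r->0 4-r->0 5-r->0 6-r->0 7-r->0}
[2] R2 @ {0↦3, 1↦1, 2↦0}  ⇒  6 nodes, 4 edges  {4-r->0 5-r->0 6-r->0 7-r->0}
[3] R2 @ {0↦4, 1↦1, 2↦0}  ⇒  5 nodes, 3 edges  {5-r->0 6-r->0 7-r->0}
[4] R2 @ {0↦5, 1↦1, 2↦0}  ⇒  4 nodes, 2 edges  {6-r->0 7-r->0}
[5] R2 @ {0↦6, 1↦1, 2↦0}  ⇒  3 nodes, 1 edges  {7-r->0}
[6] R2 @ {0↦7, 1↦1, 2↦0}  ⇒  2 nodes, 0 edges  {∅}
final graph: no rule applies after step 6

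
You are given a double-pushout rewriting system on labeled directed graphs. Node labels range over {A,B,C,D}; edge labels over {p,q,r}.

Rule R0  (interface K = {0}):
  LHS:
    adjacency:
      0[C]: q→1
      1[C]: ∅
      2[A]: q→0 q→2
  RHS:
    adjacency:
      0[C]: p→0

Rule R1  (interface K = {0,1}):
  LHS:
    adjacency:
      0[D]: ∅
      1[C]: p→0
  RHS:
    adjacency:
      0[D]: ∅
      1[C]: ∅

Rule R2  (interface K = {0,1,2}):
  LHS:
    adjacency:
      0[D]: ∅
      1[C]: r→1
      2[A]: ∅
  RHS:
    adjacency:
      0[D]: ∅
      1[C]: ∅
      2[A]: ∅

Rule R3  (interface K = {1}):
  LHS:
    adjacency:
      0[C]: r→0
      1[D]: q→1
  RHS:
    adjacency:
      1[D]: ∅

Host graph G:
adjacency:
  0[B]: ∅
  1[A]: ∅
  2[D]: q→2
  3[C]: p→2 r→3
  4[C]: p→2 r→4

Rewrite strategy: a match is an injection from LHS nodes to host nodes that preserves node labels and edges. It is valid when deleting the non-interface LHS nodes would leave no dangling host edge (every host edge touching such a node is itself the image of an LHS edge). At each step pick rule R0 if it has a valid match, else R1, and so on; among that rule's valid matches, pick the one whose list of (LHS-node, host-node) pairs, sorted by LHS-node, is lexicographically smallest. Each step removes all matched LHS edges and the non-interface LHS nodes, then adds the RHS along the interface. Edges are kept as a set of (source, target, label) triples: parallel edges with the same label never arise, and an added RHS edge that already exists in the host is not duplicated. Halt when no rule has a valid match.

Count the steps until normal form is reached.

[0] host  ⇒  5 nodes, 5 edges  {2-q->2 3-p->2 3-r->3 4-p->2 4-r->4}
[1] R1 @ {0↦2, 1↦3}  ⇒  5 nodes, 4 edges  {2-q->2 3-r->3 4-p->2 4-r->4}
[2] R1 @ {0↦2, 1↦4}  ⇒  5 nodes, 3 edges  {2-q->2 3-r->3 4-r->4}
[3] R2 @ {0↦2, 1↦3, 2↦1}  ⇒  5 nodes, 2 edges  {2-q->2 4-r->4}
[4] R2 @ {0↦2, 1↦4, 2↦1}  ⇒  5 nodes, 1 edges  {2-q->2}
normal form: no rule applies after step 4

Answer: 4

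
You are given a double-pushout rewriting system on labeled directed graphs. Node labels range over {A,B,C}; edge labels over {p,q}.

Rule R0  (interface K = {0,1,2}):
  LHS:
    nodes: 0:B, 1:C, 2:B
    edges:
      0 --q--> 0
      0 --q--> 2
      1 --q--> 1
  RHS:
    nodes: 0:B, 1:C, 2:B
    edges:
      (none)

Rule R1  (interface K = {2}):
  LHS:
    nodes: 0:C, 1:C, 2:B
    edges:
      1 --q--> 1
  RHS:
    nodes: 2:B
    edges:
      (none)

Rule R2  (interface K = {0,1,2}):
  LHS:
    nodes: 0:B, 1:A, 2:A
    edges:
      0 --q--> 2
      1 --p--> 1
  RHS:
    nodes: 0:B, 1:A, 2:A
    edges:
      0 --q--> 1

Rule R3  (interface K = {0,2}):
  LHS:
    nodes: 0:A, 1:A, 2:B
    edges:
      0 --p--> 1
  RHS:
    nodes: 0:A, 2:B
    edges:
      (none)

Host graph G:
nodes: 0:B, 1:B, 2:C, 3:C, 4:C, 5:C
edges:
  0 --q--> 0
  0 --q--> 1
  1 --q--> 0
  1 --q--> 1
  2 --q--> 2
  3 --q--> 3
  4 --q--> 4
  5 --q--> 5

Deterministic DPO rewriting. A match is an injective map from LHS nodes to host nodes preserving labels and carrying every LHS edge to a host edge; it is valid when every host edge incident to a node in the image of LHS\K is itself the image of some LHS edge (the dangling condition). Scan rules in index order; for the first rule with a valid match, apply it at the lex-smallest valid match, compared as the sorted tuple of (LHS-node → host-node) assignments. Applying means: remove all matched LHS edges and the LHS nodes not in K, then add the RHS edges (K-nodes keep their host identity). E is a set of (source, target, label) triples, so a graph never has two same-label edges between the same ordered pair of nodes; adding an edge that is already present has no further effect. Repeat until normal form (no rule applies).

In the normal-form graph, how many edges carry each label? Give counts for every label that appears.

initial: |V|=6 |E|=8  E = 0-q->0 0-q->1 1-q->0 1-q->1 2-q->2 3-q->3 4-q->4 5-q->5
step 1: apply R0 at {0↦0, 1↦2, 2↦1}  → |V|=6 |E|=5  E = 1-q->0 1-q->1 3-q->3 4-q->4 5-q->5
step 2: apply R0 at {0↦1, 1↦3, 2↦0}  → |V|=6 |E|=2  E = 4-q->4 5-q->5
step 3: apply R1 at {0↦2, 1↦4, 2↦0}  → |V|=4 |E|=1  E = 5-q->5
step 4: apply R1 at {0↦3, 1↦5, 2↦0}  → |V|=2 |E|=0  E = ∅
normal form: no rule applies after step 4
NF edges: []

Answer: (no edges)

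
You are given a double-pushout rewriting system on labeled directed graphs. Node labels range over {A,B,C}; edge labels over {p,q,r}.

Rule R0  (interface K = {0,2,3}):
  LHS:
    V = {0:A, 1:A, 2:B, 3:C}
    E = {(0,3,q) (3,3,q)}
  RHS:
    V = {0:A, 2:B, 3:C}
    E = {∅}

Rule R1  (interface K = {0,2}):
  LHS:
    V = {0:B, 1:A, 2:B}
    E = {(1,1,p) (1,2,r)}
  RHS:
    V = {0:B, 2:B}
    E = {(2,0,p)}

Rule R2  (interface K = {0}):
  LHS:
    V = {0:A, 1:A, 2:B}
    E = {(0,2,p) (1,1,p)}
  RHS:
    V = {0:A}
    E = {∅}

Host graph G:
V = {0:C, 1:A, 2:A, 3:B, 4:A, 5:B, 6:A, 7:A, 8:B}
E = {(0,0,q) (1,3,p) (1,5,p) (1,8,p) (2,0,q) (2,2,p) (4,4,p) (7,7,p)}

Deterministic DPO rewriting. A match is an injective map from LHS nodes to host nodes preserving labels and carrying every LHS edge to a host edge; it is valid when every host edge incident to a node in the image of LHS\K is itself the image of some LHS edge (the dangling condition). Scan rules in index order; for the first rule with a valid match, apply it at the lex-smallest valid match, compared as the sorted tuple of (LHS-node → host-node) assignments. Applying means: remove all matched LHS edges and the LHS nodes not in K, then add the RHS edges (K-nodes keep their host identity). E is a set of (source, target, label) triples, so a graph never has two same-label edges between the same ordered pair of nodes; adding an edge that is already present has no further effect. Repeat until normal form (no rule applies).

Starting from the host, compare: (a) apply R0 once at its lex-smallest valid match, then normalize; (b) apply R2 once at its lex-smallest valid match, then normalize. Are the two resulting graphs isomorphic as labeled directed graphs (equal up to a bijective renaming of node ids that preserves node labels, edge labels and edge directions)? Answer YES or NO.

branch R0-first: apply at {0↦2, 1↦6, 2↦3, 3↦0} → |E|=6, then 3 more step(s) → NF |V|=2 |E|=0 V={0:C, 1:A} E=∅
branch R2-first: apply at {0↦1, 1↦4, 2↦3} → |E|=6, then 3 more step(s) → NF |V|=2 |E|=0 V={0:C, 1:A} E=∅
graphs isomorphic (equal up to label-preserving node renaming)

Answer: YES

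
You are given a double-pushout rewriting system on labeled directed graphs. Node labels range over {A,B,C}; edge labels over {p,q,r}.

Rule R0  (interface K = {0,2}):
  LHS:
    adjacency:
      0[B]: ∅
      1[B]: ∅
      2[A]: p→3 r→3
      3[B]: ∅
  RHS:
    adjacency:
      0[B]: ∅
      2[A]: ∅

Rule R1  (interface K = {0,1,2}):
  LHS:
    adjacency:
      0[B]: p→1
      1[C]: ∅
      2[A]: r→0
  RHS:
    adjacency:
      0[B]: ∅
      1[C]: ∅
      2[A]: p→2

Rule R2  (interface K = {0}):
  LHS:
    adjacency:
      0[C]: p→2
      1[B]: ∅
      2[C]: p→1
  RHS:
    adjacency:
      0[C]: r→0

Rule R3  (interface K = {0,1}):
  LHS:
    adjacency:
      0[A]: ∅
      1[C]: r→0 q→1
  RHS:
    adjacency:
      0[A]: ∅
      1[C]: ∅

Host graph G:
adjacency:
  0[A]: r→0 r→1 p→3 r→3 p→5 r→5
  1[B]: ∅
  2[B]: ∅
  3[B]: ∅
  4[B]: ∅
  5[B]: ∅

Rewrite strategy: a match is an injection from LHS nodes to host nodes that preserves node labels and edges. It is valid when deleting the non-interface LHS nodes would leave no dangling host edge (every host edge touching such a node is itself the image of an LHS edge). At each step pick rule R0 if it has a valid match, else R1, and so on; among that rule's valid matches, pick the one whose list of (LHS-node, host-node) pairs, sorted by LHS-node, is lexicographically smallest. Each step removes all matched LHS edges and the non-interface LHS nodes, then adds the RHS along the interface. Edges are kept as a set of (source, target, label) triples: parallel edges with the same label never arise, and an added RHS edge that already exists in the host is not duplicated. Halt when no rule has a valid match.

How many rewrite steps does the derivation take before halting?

initial: |V|=6 |E|=6  E = 0-r->0 0-r->1 0-p->3 0-r->3 0-p->5 0-r->5
step 1: apply R0 at {0↦1, 1↦2, 2↦0, 3↦3}  → |V|=4 |E|=4  E = 0-r->0 0-r->1 0-p->5 0-r->5
step 2: apply R0 at {0↦1, 1↦4, 2↦0, 3↦5}  → |V|=2 |E|=2  E = 0-r->0 0-r->1
halt: no rule applies after step 2

Answer: 2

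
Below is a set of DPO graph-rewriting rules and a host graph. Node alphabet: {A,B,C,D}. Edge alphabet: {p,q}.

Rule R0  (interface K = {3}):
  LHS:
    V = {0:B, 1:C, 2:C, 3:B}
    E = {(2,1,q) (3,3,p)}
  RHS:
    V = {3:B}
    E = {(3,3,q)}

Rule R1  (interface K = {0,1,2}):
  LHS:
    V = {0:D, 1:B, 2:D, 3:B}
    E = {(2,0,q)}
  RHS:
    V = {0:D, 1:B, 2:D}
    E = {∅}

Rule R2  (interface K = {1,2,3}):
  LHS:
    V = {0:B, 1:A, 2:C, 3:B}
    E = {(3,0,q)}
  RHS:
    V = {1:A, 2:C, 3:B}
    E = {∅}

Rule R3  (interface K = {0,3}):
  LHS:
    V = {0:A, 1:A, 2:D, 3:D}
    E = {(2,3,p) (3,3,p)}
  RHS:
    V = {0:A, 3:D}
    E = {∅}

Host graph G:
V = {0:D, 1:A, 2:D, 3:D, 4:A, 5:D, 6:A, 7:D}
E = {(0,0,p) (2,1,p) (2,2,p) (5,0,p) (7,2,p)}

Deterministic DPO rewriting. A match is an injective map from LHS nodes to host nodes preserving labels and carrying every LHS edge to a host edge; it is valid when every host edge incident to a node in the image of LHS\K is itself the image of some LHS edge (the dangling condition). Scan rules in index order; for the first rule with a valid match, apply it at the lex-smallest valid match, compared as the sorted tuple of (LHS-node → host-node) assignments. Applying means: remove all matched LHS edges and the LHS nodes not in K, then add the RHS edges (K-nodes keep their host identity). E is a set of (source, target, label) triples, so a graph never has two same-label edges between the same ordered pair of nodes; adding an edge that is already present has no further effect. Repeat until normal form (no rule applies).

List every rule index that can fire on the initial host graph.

R0: no valid match — LHS pattern not found
R1: no valid match — LHS pattern not found
R2: no valid match — LHS pattern not found
R3: 8 valid matches — {0↦1, 1↦4, 2↦5, 3↦0}, {0↦1, 1↦4, 2↦7, 3↦2}, {0↦1, 1↦6, 2↦5, 3↦0} (+5 more)

Answer: [R3]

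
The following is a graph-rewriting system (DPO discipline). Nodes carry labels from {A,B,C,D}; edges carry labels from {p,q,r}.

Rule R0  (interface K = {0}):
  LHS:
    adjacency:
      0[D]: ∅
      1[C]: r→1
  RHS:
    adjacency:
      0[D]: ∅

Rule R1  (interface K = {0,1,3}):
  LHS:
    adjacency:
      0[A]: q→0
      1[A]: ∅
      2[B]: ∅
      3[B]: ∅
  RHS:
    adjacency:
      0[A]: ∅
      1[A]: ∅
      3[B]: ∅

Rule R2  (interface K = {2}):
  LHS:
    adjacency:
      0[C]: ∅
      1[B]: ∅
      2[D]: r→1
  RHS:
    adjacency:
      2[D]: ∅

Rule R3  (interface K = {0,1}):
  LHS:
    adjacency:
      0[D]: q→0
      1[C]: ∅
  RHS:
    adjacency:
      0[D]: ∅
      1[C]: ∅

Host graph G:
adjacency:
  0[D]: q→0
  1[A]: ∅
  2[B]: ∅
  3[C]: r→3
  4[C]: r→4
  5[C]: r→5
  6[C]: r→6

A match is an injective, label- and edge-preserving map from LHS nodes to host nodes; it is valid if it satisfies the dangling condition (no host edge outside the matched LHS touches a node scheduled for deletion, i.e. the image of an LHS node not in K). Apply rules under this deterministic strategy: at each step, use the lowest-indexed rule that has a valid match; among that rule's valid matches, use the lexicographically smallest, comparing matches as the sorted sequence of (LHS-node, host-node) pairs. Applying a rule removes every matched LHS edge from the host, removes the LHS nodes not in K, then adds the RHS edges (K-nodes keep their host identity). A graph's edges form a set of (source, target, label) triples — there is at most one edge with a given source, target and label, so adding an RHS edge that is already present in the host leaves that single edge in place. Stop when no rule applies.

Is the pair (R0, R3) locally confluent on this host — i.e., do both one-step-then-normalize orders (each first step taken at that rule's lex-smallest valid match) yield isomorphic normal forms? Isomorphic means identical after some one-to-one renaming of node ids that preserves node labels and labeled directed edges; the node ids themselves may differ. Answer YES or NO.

Answer: NO

Derivation:
branch R0-first: apply at {0↦0, 1↦3} → |E|=4, then 3 more step(s) → NF |V|=3 |E|=1 V={0:D, 1:A, 2:B} E=0-q->0
branch R3-first: apply at {0↦0, 1↦3} → |E|=4, then 4 more step(s) → NF |V|=3 |E|=0 V={0:D, 1:A, 2:B} E=∅
graphs not isomorphic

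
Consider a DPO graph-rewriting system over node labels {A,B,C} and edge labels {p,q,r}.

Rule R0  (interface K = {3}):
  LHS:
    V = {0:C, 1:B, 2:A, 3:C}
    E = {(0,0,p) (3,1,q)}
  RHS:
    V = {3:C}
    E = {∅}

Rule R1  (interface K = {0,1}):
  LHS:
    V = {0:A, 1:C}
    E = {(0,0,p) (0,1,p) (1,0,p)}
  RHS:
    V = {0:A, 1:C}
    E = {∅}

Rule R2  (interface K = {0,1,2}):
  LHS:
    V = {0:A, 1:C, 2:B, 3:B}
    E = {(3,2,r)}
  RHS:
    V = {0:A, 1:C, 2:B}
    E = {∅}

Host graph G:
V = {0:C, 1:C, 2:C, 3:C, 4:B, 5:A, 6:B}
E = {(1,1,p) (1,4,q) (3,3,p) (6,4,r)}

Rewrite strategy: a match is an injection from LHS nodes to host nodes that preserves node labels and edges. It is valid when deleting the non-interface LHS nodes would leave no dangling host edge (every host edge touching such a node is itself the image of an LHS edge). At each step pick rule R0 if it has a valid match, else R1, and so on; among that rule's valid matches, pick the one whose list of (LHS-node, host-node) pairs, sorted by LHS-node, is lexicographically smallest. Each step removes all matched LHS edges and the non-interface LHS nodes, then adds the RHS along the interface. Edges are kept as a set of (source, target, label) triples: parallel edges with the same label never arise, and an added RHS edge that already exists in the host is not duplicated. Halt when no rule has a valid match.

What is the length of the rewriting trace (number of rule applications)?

initial: |V|=7 |E|=4  E = 1-p->1 1-q->4 3-p->3 6-r->4
step 1: apply R2 at {0↦5, 1↦0, 2↦4, 3↦6}  → |V|=6 |E|=3  E = 1-p->1 1-q->4 3-p->3
step 2: apply R0 at {0↦3, 1↦4, 2↦5, 3↦1}  → |V|=3 |E|=1  E = 1-p->1
normal form: no rule applies after step 2

Answer: 2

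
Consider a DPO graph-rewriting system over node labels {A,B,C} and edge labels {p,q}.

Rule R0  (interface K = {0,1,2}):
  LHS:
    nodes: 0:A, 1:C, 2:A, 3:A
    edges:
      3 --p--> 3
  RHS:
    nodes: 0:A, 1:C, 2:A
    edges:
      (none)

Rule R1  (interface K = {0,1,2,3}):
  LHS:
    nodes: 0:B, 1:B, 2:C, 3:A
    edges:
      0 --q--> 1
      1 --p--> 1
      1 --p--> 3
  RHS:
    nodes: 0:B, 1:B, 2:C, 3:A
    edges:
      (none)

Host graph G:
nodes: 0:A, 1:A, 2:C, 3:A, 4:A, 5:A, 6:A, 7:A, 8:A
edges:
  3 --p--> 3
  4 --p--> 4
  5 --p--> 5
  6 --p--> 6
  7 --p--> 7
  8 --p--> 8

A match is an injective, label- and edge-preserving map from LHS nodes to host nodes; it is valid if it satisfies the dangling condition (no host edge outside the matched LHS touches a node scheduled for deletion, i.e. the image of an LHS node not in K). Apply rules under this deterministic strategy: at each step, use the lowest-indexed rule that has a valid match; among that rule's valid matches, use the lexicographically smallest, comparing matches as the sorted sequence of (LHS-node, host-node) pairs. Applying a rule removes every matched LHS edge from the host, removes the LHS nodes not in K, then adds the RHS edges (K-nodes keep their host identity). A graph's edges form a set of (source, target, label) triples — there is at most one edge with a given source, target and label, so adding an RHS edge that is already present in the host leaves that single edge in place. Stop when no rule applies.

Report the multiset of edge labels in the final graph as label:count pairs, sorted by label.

Answer: (no edges)

Derivation:
initial: |V|=9 |E|=6  E = 3-p->3 4-p->4 5-p->5 6-p->6 7-p->7 8-p->8
step 1: apply R0 at {0↦0, 1↦2, 2↦1, 3↦3}  → |V|=8 |E|=5  E = 4-p->4 5-p->5 6-p->6 7-p->7 8-p->8
step 2: apply R0 at {0↦0, 1↦2, 2↦1, 3↦4}  → |V|=7 |E|=4  E = 5-p->5 6-p->6 7-p->7 8-p->8
step 3: apply R0 at {0↦0, 1↦2, 2↦1, 3↦5}  → |V|=6 |E|=3  E = 6-p->6 7-p->7 8-p->8
step 4: apply R0 at {0↦0, 1↦2, 2↦1, 3↦6}  → |V|=5 |E|=2  E = 7-p->7 8-p->8
step 5: apply R0 at {0↦0, 1↦2, 2↦1, 3↦7}  → |V|=4 |E|=1  E = 8-p->8
step 6: apply R0 at {0↦0, 1↦2, 2↦1, 3↦8}  → |V|=3 |E|=0  E = ∅
final graph: no rule applies after step 6
NF edges: []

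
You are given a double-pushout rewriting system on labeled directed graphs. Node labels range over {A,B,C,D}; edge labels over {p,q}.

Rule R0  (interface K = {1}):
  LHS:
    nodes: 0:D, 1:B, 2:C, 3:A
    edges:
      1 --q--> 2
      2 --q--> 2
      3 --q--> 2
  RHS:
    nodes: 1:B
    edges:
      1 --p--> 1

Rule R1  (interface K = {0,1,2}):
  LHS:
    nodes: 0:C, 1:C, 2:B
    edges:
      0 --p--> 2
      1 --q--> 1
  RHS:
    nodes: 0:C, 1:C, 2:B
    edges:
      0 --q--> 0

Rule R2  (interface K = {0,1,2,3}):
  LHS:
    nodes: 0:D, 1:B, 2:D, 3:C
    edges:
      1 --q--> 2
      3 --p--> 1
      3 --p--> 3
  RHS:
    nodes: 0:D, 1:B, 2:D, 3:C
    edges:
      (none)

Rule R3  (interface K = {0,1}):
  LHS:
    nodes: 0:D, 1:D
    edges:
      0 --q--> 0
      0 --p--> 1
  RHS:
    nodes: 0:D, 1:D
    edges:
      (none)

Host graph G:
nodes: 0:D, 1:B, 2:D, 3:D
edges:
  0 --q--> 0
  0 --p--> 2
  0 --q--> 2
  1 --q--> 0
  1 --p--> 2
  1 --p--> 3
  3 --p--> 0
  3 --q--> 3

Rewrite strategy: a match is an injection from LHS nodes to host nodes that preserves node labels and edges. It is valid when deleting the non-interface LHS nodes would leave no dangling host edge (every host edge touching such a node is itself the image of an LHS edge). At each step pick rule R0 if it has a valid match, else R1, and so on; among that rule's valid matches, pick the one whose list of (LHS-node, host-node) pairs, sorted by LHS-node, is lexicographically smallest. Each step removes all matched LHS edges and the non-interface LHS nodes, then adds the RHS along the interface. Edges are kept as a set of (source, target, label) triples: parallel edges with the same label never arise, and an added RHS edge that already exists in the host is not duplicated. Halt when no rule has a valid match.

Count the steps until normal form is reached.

Answer: 2

Rewrite trace:
[0] host  ⇒  4 nodes, 8 edges  {0-q->0 0-p->2 0-q->2 1-q->0 1-p->2 1-p->3 3-p->0 3-q->3}
[1] R3 @ {0↦0, 1↦2}  ⇒  4 nodes, 6 edges  {0-q->2 1-q->0 1-p->2 1-p->3 3-p->0 3-q->3}
[2] R3 @ {0↦3, 1↦0}  ⇒  4 nodes, 4 edges  {0-q->2 1-q->0 1-p->2 1-p->3}
final graph: no rule applies after step 2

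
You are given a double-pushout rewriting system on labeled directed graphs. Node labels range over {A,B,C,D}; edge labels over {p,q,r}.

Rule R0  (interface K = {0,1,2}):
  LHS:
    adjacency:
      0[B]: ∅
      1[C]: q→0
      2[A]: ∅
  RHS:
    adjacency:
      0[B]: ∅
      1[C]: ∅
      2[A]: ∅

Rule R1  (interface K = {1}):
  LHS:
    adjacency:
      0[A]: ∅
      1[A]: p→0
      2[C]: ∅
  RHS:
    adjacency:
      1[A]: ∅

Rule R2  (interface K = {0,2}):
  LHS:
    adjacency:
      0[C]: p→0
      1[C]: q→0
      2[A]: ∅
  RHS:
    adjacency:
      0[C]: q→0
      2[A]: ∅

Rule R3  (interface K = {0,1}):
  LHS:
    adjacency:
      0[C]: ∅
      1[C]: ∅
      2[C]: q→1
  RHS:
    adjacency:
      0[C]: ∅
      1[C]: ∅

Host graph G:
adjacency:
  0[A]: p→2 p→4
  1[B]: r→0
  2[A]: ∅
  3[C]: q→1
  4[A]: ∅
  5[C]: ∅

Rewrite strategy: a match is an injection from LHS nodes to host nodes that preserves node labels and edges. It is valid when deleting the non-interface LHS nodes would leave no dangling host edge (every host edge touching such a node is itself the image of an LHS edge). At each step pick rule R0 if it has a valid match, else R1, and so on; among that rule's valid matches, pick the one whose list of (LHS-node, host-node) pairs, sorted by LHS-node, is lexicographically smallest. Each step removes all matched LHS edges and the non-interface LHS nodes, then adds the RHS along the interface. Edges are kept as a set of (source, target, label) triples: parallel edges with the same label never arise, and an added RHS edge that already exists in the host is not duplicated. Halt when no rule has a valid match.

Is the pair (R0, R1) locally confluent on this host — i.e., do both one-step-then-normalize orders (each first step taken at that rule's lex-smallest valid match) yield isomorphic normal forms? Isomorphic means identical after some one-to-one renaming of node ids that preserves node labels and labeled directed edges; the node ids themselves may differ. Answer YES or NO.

Answer: YES

Steps:
branch R0-first: apply at {0↦1, 1↦3, 2↦0} → |E|=3, then 2 more step(s) → NF |V|=2 |E|=1 V={0:A, 1:B} E=1-r->0
branch R1-first: apply at {0↦2, 1↦0, 2↦5} → |E|=3, then 2 more step(s) → NF |V|=2 |E|=1 V={0:A, 1:B} E=1-r->0
graphs isomorphic (equal up to label-preserving node renaming)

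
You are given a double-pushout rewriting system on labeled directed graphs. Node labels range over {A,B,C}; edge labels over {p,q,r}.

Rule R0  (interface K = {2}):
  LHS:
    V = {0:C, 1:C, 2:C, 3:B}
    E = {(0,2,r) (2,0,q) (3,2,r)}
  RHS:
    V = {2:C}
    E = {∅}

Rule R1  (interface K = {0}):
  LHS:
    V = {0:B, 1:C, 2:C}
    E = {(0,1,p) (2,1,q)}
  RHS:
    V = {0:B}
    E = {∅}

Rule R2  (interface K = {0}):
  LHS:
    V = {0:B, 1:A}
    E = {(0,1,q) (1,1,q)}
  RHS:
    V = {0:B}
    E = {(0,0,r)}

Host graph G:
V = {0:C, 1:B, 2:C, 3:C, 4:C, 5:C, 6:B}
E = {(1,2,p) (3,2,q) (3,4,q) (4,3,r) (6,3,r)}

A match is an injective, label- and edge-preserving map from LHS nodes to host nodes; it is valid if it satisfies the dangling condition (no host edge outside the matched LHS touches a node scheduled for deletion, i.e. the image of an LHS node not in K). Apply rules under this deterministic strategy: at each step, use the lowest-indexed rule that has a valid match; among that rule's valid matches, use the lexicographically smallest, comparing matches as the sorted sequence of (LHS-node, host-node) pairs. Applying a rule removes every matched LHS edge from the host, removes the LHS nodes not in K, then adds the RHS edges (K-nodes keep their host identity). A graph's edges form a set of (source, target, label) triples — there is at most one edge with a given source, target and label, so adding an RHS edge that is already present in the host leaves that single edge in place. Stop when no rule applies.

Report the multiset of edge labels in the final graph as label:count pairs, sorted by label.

[0] host  ⇒  7 nodes, 5 edges  {1-p->2 3-q->2 3-q->4 4-r->3 6-r->3}
[1] R0 @ {0↦4, 1↦0, 2↦3, 3↦6}  ⇒  4 nodes, 2 edges  {1-p->2 3-q->2}
[2] R1 @ {0↦1, 1↦2, 2↦3}  ⇒  2 nodes, 0 edges  {∅}
halt: no rule applies after step 2
NF edges: []

Answer: (no edges)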